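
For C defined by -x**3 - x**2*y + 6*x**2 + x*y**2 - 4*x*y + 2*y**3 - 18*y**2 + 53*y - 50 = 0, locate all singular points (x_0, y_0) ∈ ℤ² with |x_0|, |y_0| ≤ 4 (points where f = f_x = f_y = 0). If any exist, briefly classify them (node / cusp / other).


Singular points: {(1, 3)}; classification: cusp.

Compute partial derivatives:
  f_x = -3*x**2 - 2*x*y + 12*x + y**2 - 4*y.
  f_y = -x**2 + 2*x*y - 4*x + 6*y**2 - 36*y + 53.
Scan x_0 ∈ {−4, ..., 4}. For each x_0, f_y(x_0, y) is a polynomial in y; find its integer roots y ∈ {−4, ..., 4}, then test f_x and f at those candidates.
  x = -4: f_y(-4, y) = 6*y**2 - 44*y + 53; no integer root y with |y| ≤ 4.
  x = -3: f_y(-3, y) = 6*y**2 - 42*y + 56; no integer root y with |y| ≤ 4.
  x = -2: f_y(-2, y) = 6*y**2 - 40*y + 57; no integer root y with |y| ≤ 4.
  x = -1: f_y(-1, y) = 6*y**2 - 38*y + 56; vanishes at y ∈ {4}. (-1, 4): f_x = -7 ≠ 0.
  x = 0: f_y(0, y) = 6*y**2 - 36*y + 53; no integer root y with |y| ≤ 4.
  x = 1: f_y(1, y) = 6*y**2 - 34*y + 48; vanishes at y ∈ {3}. (1, 3): f_x = 0, f = 0 — SINGULAR.
  x = 2: f_y(2, y) = 6*y**2 - 32*y + 41; no integer root y with |y| ≤ 4.
  x = 3: f_y(3, y) = 6*y**2 - 30*y + 32; no integer root y with |y| ≤ 4.
  x = 4: f_y(4, y) = 6*y**2 - 28*y + 21; no integer root y with |y| ≤ 4.
Only singular point on the grid: (1, 3).
Classify: substitute x = 1 + u, y = 3 + v and expand: f = -u**3 - u**2*v + u*v**2 + 2*v**3 + v**2.
No constant or linear terms (consistent with a singular point). Quadratic part: v**2. Cubic part: -u**3 - u**2*v + u*v**2 + 2*v**3.
The quadratic part v**2 is a perfect square, so there is a single (double) tangent line v = 0, i.e. y = 3. Restricting the cubic part to that line (v = 0) leaves -u**3 ≠ 0, so f is not divisible by v and the branch is v² ≈ u**3 to lowest order — this is a cusp.
Classification: cusp.


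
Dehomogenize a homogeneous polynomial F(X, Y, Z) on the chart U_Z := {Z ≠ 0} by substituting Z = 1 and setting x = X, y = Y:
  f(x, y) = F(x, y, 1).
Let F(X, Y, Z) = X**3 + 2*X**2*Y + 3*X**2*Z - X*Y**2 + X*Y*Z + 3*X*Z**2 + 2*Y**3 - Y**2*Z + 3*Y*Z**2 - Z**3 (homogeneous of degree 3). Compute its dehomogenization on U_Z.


f(x, y) = x**3 + 2*x**2*y + 3*x**2 - x*y**2 + x*y + 3*x + 2*y**3 - y**2 + 3*y - 1

On U_Z we set Z = 1. Each monomial c·X^i·Y^j·Z^k in F becomes c·x^i·y^j·1^k = c·x^i·y^j.
Substituting Z = 1: F(X, Y, 1) = x**3 + 2*x**2*y + 3*x**2 - x*y**2 + x*y + 3*x + 2*y**3 - y**2 + 3*y - 1.
Note: deg(f) ≤ deg(F) = 3; strict inequality happens when F is divisible by Z (lost terms).


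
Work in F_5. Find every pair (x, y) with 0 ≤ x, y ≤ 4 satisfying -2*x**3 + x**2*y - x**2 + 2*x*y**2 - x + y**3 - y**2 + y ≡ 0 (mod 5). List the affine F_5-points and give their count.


Affine F_5-points: {(0, 0), (1, 1), (2, 4), (3, 1)}; count = 4.

For each of the 25 pairs (x, y) ∈ F_5², evaluate f(x, y) mod 5. Record the zeros.
  x = 0: [0↦0, 1↦1, 2↦1, 3↦1, 4↦2]  zeros at y ∈ {0}
  x = 1: [0↦1, 1↦0, 2↦2, 3↦3, 4↦4]  zeros at y ∈ {1}
  x = 2: [0↦3, 1↦2, 2↦3, 3↦2, 4↦0]  zeros at y ∈ {4}
  x = 3: [0↦4, 1↦0, 2↦2, 3↦1, 4↦3]  zeros at y ∈ {1}
  x = 4: [0↦2, 1↦2, 2↦2, 3↦3, 4↦1]  zeros at y ∈ ∅
Collecting zeros: affine points = {(0, 0), (1, 1), (2, 4), (3, 1)}.
Total count |C(F_5)_aff| = 4.


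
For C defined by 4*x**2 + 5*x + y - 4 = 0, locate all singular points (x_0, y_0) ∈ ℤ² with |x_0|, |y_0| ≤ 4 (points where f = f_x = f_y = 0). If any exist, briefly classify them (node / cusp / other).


No singular points in the scanned grid; C is smooth there.

Compute partial derivatives:
  f_x = 8*x + 5.
  f_y = 1.
f_y = 1 is a nonzero constant, so f_y never vanishes: no point (x, y) can satisfy f = f_x = f_y = 0. In particular no (x, y) ∈ {−4, ..., 4}² is singular; the curve is smooth.


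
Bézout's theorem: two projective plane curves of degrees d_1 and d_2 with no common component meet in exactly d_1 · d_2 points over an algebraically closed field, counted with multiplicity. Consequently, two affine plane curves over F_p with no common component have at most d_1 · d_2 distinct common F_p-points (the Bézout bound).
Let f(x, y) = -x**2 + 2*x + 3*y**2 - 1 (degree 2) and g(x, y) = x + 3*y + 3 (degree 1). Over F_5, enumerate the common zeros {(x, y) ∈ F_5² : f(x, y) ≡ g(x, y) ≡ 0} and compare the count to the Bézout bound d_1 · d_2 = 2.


Common zeros: ∅; count = 0; Bézout bound = 2.

deg(f) = 2, deg(g) = 1, so Bézout bound = 2.
Scan x ∈ F_5. For each x, list the y ∈ F_5 with f(x, y) ≡ 0 and those with g(x, y) ≡ 0 (mod 5); the common zeros in that column are the intersection.
  x = 0: f ≡ 0 at y ∈ ∅; g ≡ 0 at y ∈ {4}; common: ∅.
  x = 1: f ≡ 0 at y ∈ {0}; g ≡ 0 at y ∈ {2}; common: ∅.
  x = 2: f ≡ 0 at y ∈ ∅; g ≡ 0 at y ∈ {0}; common: ∅.
  x = 3: f ≡ 0 at y ∈ ∅; g ≡ 0 at y ∈ {3}; common: ∅.
  x = 4: f ≡ 0 at y ∈ ∅; g ≡ 0 at y ∈ {1}; common: ∅.
Collecting: common zeros = ∅, so the count is 0.
Comparison with the Bézout bound: 0 ≤ 2 = deg(f)·deg(g), as expected for curves with no common component (the affine F_5-count falls short of the bound because intersections may lie at infinity, over extension fields, or carry multiplicity).


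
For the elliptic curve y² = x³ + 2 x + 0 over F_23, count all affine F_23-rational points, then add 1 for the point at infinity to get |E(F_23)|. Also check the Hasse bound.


Affine points = {(0, 0), (1, 7), (1, 16), (2, 9), (2, 14), (4, 7), (4, 16), (7, 9), (7, 14), (10, 10), (10, 13), (12, 2), (12, 21), (14, 9), (14, 14), (15, 1), (15, 22), (17, 5), (17, 18), (18, 7), (18, 16), (20, 6), (20, 17)}; affine count = 23; |E(F_23)| = 24.

Discriminant check: Δ ∝ 4a³ + 27b² = 4·2³ + 27·0² = 4·8 + 27·0 ≡ 9 (mod 23). Nonzero ⇒ E is nonsingular.
For each x ∈ F_23, compute rhs = x³ + 2·x + 0 mod 23, then count y ∈ F_23 with y² ≡ rhs.
  x = 0: rhs = 0, matching y values: 0 (1 points).
  x = 1: rhs = 3, matching y values: 7, 16 (2 points).
  x = 2: rhs = 12, matching y values: 9, 14 (2 points).
  x = 3: rhs = 10, matching y values: none (0 points).
  x = 4: rhs = 3, matching y values: 7, 16 (2 points).
  x = 5: rhs = 20, matching y values: none (0 points).
  x = 6: rhs = 21, matching y values: none (0 points).
  x = 7: rhs = 12, matching y values: 9, 14 (2 points).
  x = 8: rhs = 22, matching y values: none (0 points).
  x = 9: rhs = 11, matching y values: none (0 points).
  x = 10: rhs = 8, matching y values: 10, 13 (2 points).
  x = 11: rhs = 19, matching y values: none (0 points).
  x = 12: rhs = 4, matching y values: 2, 21 (2 points).
  x = 13: rhs = 15, matching y values: none (0 points).
  x = 14: rhs = 12, matching y values: 9, 14 (2 points).
  x = 15: rhs = 1, matching y values: 1, 22 (2 points).
  x = 16: rhs = 11, matching y values: none (0 points).
  x = 17: rhs = 2, matching y values: 5, 18 (2 points).
  x = 18: rhs = 3, matching y values: 7, 16 (2 points).
  x = 19: rhs = 20, matching y values: none (0 points).
  x = 20: rhs = 13, matching y values: 6, 17 (2 points).
  x = 21: rhs = 11, matching y values: none (0 points).
  x = 22: rhs = 20, matching y values: none (0 points).
Total affine count: 23.
Full point count |E(F_23)| = 23 + 1 = 24.
Hasse bound: |24 − (23+1)| = |0| = 0 ≤ 2√23 ≈ 9.5917 ✓.


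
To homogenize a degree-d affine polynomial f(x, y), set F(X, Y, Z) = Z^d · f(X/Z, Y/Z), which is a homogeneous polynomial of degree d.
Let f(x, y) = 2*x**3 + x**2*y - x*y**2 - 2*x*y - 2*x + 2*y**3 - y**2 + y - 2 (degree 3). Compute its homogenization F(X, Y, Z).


F(X, Y, Z) = 2*X**3 + X**2*Y - X*Y**2 - 2*X*Y*Z - 2*X*Z**2 + 2*Y**3 - Y**2*Z + Y*Z**2 - 2*Z**3

deg(f) = 3.
Substitute x = X/Z, y = Y/Z into f, then multiply by Z^3.
  monomial 2·x^3·y^0 ↦ 2·X^3·Y^0·Z^0.
  monomial 1·x^2·y^1 ↦ 1·X^2·Y^1·Z^0.
  monomial -1·x^1·y^2 ↦ -1·X^1·Y^2·Z^0.
  monomial -2·x^1·y^1 ↦ -2·X^1·Y^1·Z^1.
  monomial -2·x^1·y^0 ↦ -2·X^1·Y^0·Z^2.
  monomial 2·x^0·y^3 ↦ 2·X^0·Y^3·Z^0.
  monomial -1·x^0·y^2 ↦ -1·X^0·Y^2·Z^1.
  monomial 1·x^0·y^1 ↦ 1·X^0·Y^1·Z^2.
  monomial -2·x^0·y^0 ↦ -2·X^0·Y^0·Z^3.
Collecting: F(X, Y, Z) = 2*X**3 + X**2*Y - X*Y**2 - 2*X*Y*Z - 2*X*Z**2 + 2*Y**3 - Y**2*Z + Y*Z**2 - 2*Z**3.


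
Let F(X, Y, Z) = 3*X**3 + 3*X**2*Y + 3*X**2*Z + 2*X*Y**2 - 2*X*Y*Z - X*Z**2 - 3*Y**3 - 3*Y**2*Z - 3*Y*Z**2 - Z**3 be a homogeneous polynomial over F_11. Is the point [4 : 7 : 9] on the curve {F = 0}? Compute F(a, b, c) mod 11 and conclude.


F(4,7,9) ≡ 10 (mod 11); P is NOT on the curve.

Evaluate F(4, 7, 9) term-by-term (mod 11).
  3*X**3 ↦ 3·64·1·1 = 192
  3*X**2*Y ↦ 3·16·7·1 = 336
  3*X**2*Z ↦ 3·16·1·9 = 432
  2*X*Y**2 ↦ 2·4·49·1 = 392
  -2*X*Y*Z ↦ -2·4·7·9 = -504
  -X*Z**2 ↦ -1·4·1·81 = -324
  -3*Y**3 ↦ -3·1·343·1 = -1029
  -3*Y**2*Z ↦ -3·1·49·9 = -1323
  -3*Y*Z**2 ↦ -3·1·7·81 = -1701
  -Z**3 ↦ -1·1·1·729 = -729
Sum: F(4, 7, 9) = (192) + (336) + (432) + (392) + (-504) + (-324) + (-1029) + (-1323) + (-1701) + (-729) = -4258.
Reducing mod 11: -4258 ≡ 10 (mod 11).
Since F(a, b, c) ≡ 10 ≠ 0 (mod 11), P does NOT lie on the curve.


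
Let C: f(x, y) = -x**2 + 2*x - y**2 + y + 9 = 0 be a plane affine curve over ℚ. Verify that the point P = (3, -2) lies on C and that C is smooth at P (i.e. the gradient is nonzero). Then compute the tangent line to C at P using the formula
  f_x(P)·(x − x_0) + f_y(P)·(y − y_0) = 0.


Tangent line at P: -4*x + 5*y + 22 = 0.

Step 1: f(3, -2) = 0, so P lies on C.
Step 2: partial derivatives
  f_x(x, y) = 2 - 2*x, f_y(x, y) = 1 - 2*y.
  f_x(P) = -4, f_y(P) = 5 (gradient nonzero, so P is smooth).
Step 3: tangent line at P: -4·(x − 3) + 5·(y − -2) = 0.
Expanding: -4*x + 5*y + 22 = 0.


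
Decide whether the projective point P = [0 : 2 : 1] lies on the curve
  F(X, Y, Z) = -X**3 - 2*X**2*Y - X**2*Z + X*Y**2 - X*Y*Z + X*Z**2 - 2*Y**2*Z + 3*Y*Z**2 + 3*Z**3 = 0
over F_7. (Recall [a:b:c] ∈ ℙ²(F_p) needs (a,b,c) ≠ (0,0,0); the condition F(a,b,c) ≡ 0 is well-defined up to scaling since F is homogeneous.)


F(0,2,1) ≡ 1 (mod 7); P is NOT on the curve.

Evaluate F(0, 2, 1) term-by-term (mod 7).
  -X**3 ↦ -1·0·1·1 = 0
  -2*X**2*Y ↦ -2·0·2·1 = 0
  -X**2*Z ↦ -1·0·1·1 = 0
  X*Y**2 ↦ 1·0·4·1 = 0
  -X*Y*Z ↦ -1·0·2·1 = 0
  X*Z**2 ↦ 1·0·1·1 = 0
  -2*Y**2*Z ↦ -2·1·4·1 = -8
  3*Y*Z**2 ↦ 3·1·2·1 = 6
  3*Z**3 ↦ 3·1·1·1 = 3
Sum: F(0, 2, 1) = (0) + (0) + (0) + (0) + (0) + (0) + (-8) + (6) + (3) = 1.
Reducing mod 7: 1 ≡ 1 (mod 7).
Since F(a, b, c) ≡ 1 ≠ 0 (mod 7), P does NOT lie on the curve.


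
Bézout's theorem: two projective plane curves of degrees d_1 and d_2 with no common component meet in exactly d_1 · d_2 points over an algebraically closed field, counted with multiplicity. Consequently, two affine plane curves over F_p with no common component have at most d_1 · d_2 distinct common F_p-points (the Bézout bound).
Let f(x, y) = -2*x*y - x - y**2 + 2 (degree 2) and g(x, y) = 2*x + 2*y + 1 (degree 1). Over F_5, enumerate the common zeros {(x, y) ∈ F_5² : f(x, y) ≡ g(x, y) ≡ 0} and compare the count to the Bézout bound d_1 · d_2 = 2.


Common zeros: {(2, 0), (4, 3)}; count = 2; Bézout bound = 2.

deg(f) = 2, deg(g) = 1, so Bézout bound = 2.
Scan x ∈ F_5. For each x, list the y ∈ F_5 with f(x, y) ≡ 0 and those with g(x, y) ≡ 0 (mod 5); the common zeros in that column are the intersection.
  x = 0: f ≡ 0 at y ∈ ∅; g ≡ 0 at y ∈ {2}; common: ∅.
  x = 1: f ≡ 0 at y ∈ ∅; g ≡ 0 at y ∈ {1}; common: ∅.
  x = 2: f ≡ 0 at y ∈ {0, 1}; g ≡ 0 at y ∈ {0}; common: {0}.
  x = 3: f ≡ 0 at y ∈ ∅; g ≡ 0 at y ∈ {4}; common: ∅.
  x = 4: f ≡ 0 at y ∈ {3, 4}; g ≡ 0 at y ∈ {3}; common: {3}.
Collecting: common zeros = {(2, 0), (4, 3)}, so the count is 2.
Comparison with the Bézout bound: 2 ≤ 2 = deg(f)·deg(g), as expected for curves with no common component (the bound is attained).


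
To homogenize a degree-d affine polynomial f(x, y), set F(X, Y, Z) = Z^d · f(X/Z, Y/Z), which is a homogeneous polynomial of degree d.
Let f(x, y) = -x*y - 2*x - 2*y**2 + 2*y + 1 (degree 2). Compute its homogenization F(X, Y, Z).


F(X, Y, Z) = -X*Y - 2*X*Z - 2*Y**2 + 2*Y*Z + Z**2

deg(f) = 2.
Substitute x = X/Z, y = Y/Z into f, then multiply by Z^2.
  monomial -1·x^1·y^1 ↦ -1·X^1·Y^1·Z^0.
  monomial -2·x^1·y^0 ↦ -2·X^1·Y^0·Z^1.
  monomial -2·x^0·y^2 ↦ -2·X^0·Y^2·Z^0.
  monomial 2·x^0·y^1 ↦ 2·X^0·Y^1·Z^1.
  monomial 1·x^0·y^0 ↦ 1·X^0·Y^0·Z^2.
Collecting: F(X, Y, Z) = -X*Y - 2*X*Z - 2*Y**2 + 2*Y*Z + Z**2.


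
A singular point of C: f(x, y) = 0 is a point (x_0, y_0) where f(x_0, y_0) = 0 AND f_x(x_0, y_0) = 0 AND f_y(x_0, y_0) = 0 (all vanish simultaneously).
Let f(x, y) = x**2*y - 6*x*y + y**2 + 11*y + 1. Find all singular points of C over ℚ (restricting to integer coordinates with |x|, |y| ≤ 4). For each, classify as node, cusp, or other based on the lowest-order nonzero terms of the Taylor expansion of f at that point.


Singular points: {(3, -1)}; classification: node.

Compute partial derivatives:
  f_x = 2*x*y - 6*y.
  f_y = x**2 - 6*x + 2*y + 11.
Scan x_0 ∈ {−4, ..., 4}. For each x_0, f_y(x_0, y) is a polynomial in y; find its integer roots y ∈ {−4, ..., 4}, then test f_x and f at those candidates.
  x = -4: f_y(-4, y) = 2*y + 51; no integer root y with |y| ≤ 4.
  x = -3: f_y(-3, y) = 2*y + 38; no integer root y with |y| ≤ 4.
  x = -2: f_y(-2, y) = 2*y + 27; no integer root y with |y| ≤ 4.
  x = -1: f_y(-1, y) = 2*y + 18; no integer root y with |y| ≤ 4.
  x = 0: f_y(0, y) = 2*y + 11; no integer root y with |y| ≤ 4.
  x = 1: f_y(1, y) = 2*y + 6; vanishes at y ∈ {-3}. (1, -3): f_x = 12 ≠ 0.
  x = 2: f_y(2, y) = 2*y + 3; no integer root y with |y| ≤ 4.
  x = 3: f_y(3, y) = 2*y + 2; vanishes at y ∈ {-1}. (3, -1): f_x = 0, f = 0 — SINGULAR.
  x = 4: f_y(4, y) = 2*y + 3; no integer root y with |y| ≤ 4.
Only singular point on the grid: (3, -1).
Classify: substitute x = 3 + u, y = -1 + v and expand: f = u**2*v - u**2 + v**2.
No constant or linear terms (consistent with a singular point). Quadratic part: -u**2 + v**2. Cubic part: u**2*v.
The quadratic part v**2 - u**2 = (v − u)(v + u) splits into two distinct linear factors, so there are two distinct tangent lines y − -1 = ±(x − 3) — this is a node (ordinary double point).
Classification: node.


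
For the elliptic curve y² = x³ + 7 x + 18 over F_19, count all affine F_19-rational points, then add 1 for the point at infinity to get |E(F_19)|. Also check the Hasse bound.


Affine points = {(1, 8), (1, 11), (3, 3), (3, 16), (5, 8), (5, 11), (7, 7), (7, 12), (8, 4), (8, 15), (10, 9), (10, 10), (11, 1), (11, 18), (12, 5), (12, 14), (13, 8), (13, 11)}; affine count = 18; |E(F_19)| = 19.

Discriminant check: Δ ∝ 4a³ + 27b² = 4·7³ + 27·18² = 4·343 + 27·324 ≡ 12 (mod 19). Nonzero ⇒ E is nonsingular.
For each x ∈ F_19, compute rhs = x³ + 7·x + 18 mod 19, then count y ∈ F_19 with y² ≡ rhs.
  x = 0: rhs = 18, matching y values: none (0 points).
  x = 1: rhs = 7, matching y values: 8, 11 (2 points).
  x = 2: rhs = 2, matching y values: none (0 points).
  x = 3: rhs = 9, matching y values: 3, 16 (2 points).
  x = 4: rhs = 15, matching y values: none (0 points).
  x = 5: rhs = 7, matching y values: 8, 11 (2 points).
  x = 6: rhs = 10, matching y values: none (0 points).
  x = 7: rhs = 11, matching y values: 7, 12 (2 points).
  x = 8: rhs = 16, matching y values: 4, 15 (2 points).
  x = 9: rhs = 12, matching y values: none (0 points).
  x = 10: rhs = 5, matching y values: 9, 10 (2 points).
  x = 11: rhs = 1, matching y values: 1, 18 (2 points).
  x = 12: rhs = 6, matching y values: 5, 14 (2 points).
  x = 13: rhs = 7, matching y values: 8, 11 (2 points).
  x = 14: rhs = 10, matching y values: none (0 points).
  x = 15: rhs = 2, matching y values: none (0 points).
  x = 16: rhs = 8, matching y values: none (0 points).
  x = 17: rhs = 15, matching y values: none (0 points).
  x = 18: rhs = 10, matching y values: none (0 points).
Total affine count: 18.
Full point count |E(F_19)| = 18 + 1 = 19.
Hasse bound: |19 − (19+1)| = |-1| = 1 ≤ 2√19 ≈ 8.7178 ✓.


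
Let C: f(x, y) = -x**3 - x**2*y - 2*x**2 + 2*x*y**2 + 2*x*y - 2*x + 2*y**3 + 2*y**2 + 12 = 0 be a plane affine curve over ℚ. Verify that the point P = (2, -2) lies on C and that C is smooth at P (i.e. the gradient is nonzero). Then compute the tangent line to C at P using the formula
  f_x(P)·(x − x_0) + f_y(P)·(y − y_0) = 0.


Tangent line at P: 20 - 10*x = 0.

Step 1: f(2, -2) = 0, so P lies on C.
Step 2: partial derivatives
  f_x(x, y) = -3*x**2 - 2*x*y - 4*x + 2*y**2 + 2*y - 2, f_y(x, y) = -x**2 + 4*x*y + 2*x + 6*y**2 + 4*y.
  f_x(P) = -10, f_y(P) = 0 (gradient nonzero, so P is smooth).
Step 3: tangent line at P: -10·(x − 2) + 0·(y − -2) = 0.
Expanding: 20 - 10*x = 0.


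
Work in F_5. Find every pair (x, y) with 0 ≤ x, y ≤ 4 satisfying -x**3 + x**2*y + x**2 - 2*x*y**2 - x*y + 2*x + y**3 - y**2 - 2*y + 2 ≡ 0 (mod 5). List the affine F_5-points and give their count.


Affine F_5-points: {(0, 1), (1, 1), (2, 2), (3, 0)}; count = 4.

For each of the 25 pairs (x, y) ∈ F_5², evaluate f(x, y) mod 5. Record the zeros.
  x = 0: [0↦2, 1↦0, 2↦2, 3↦4, 4↦2]  zeros at y ∈ {1}
  x = 1: [0↦4, 1↦0, 2↦1, 3↦3, 4↦2]  zeros at y ∈ {1}
  x = 2: [0↦2, 1↦3, 2↦0, 3↦4, 4↦1]  zeros at y ∈ {2}
  x = 3: [0↦0, 1↦3, 2↦3, 3↦1, 4↦3]  zeros at y ∈ {0}
  x = 4: [0↦2, 1↦4, 2↦4, 3↦3, 4↦2]  zeros at y ∈ ∅
Collecting zeros: affine points = {(0, 1), (1, 1), (2, 2), (3, 0)}.
Total count |C(F_5)_aff| = 4.


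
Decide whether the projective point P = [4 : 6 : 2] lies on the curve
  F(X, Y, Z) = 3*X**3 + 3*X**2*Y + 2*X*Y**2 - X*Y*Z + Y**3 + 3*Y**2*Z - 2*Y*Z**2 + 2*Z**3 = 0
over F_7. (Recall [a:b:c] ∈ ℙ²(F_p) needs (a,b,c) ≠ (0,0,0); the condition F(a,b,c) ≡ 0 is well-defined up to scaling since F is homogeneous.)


F(4,6,2) ≡ 0 (mod 7); P is on the curve.

Evaluate F(4, 6, 2) term-by-term (mod 7).
  3*X**3 ↦ 3·64·1·1 = 192
  3*X**2*Y ↦ 3·16·6·1 = 288
  2*X*Y**2 ↦ 2·4·36·1 = 288
  -X*Y*Z ↦ -1·4·6·2 = -48
  Y**3 ↦ 1·1·216·1 = 216
  3*Y**2*Z ↦ 3·1·36·2 = 216
  -2*Y*Z**2 ↦ -2·1·6·4 = -48
  2*Z**3 ↦ 2·1·1·8 = 16
Sum: F(4, 6, 2) = (192) + (288) + (288) + (-48) + (216) + (216) + (-48) + (16) = 1120.
Reducing mod 7: 1120 ≡ 0 (mod 7).
Since F(a, b, c) ≡ 0 (mod 7), P lies on the curve.


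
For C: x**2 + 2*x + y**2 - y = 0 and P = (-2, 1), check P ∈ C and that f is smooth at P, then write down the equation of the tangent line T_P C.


Tangent line at P: -2*x + y - 5 = 0.

Step 1: f(-2, 1) = 0, so P lies on C.
Step 2: partial derivatives
  f_x(x, y) = 2*x + 2, f_y(x, y) = 2*y - 1.
  f_x(P) = -2, f_y(P) = 1 (gradient nonzero, so P is smooth).
Step 3: tangent line at P: -2·(x − -2) + 1·(y − 1) = 0.
Expanding: -2*x + y - 5 = 0.


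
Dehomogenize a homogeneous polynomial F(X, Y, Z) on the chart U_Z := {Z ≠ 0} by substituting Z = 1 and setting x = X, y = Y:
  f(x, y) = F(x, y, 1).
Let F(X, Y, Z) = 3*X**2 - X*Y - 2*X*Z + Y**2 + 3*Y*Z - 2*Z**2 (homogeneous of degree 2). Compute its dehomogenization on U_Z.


f(x, y) = 3*x**2 - x*y - 2*x + y**2 + 3*y - 2

On U_Z we set Z = 1. Each monomial c·X^i·Y^j·Z^k in F becomes c·x^i·y^j·1^k = c·x^i·y^j.
Substituting Z = 1: F(X, Y, 1) = 3*x**2 - x*y - 2*x + y**2 + 3*y - 2.
Note: deg(f) ≤ deg(F) = 2; strict inequality happens when F is divisible by Z (lost terms).


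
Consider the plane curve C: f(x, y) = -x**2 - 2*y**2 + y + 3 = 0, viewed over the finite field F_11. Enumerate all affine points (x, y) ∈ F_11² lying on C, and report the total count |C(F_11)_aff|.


Affine F_11-points: {(0, 7), (0, 10), (2, 8), (2, 9), (5, 0), (5, 6), (6, 0), (6, 6), (9, 8), (9, 9)}; count = 10.

For each of the 121 pairs (x, y) ∈ F_11², evaluate f(x, y) mod 11. Record the zeros.
  x = 0: [0↦3, 1↦2, 2↦8, 3↦10, 4↦8, 5↦2, 6↦3, 7↦0, 8↦4, 9↦4, 10↦0]  zeros at y ∈ {7, 10}
  x = 1: [0↦2, 1↦1, 2↦7, 3↦9, 4↦7, 5↦1, 6↦2, 7↦10, 8↦3, 9↦3, 10↦10]  zeros at y ∈ ∅
  x = 2: [0↦10, 1↦9, 2↦4, 3↦6, 4↦4, 5↦9, 6↦10, 7↦7, 8↦0, 9↦0, 10↦7]  zeros at y ∈ {8, 9}
  x = 3: [0↦5, 1↦4, 2↦10, 3↦1, 4↦10, 5↦4, 6↦5, 7↦2, 8↦6, 9↦6, 10↦2]  zeros at y ∈ ∅
  x = 4: [0↦9, 1↦8, 2↦3, 3↦5, 4↦3, 5↦8, 6↦9, 7↦6, 8↦10, 9↦10, 10↦6]  zeros at y ∈ ∅
  x = 5: [0↦0, 1↦10, 2↦5, 3↦7, 4↦5, 5↦10, 6↦0, 7↦8, 8↦1, 9↦1, 10↦8]  zeros at y ∈ {0, 6}
  x = 6: [0↦0, 1↦10, 2↦5, 3↦7, 4↦5, 5↦10, 6↦0, 7↦8, 8↦1, 9↦1, 10↦8]  zeros at y ∈ {0, 6}
  x = 7: [0↦9, 1↦8, 2↦3, 3↦5, 4↦3, 5↦8, 6↦9, 7↦6, 8↦10, 9↦10, 10↦6]  zeros at y ∈ ∅
  x = 8: [0↦5, 1↦4, 2↦10, 3↦1, 4↦10, 5↦4, 6↦5, 7↦2, 8↦6, 9↦6, 10↦2]  zeros at y ∈ ∅
  x = 9: [0↦10, 1↦9, 2↦4, 3↦6, 4↦4, 5↦9, 6↦10, 7↦7, 8↦0, 9↦0, 10↦7]  zeros at y ∈ {8, 9}
  x = 10: [0↦2, 1↦1, 2↦7, 3↦9, 4↦7, 5↦1, 6↦2, 7↦10, 8↦3, 9↦3, 10↦10]  zeros at y ∈ ∅
Collecting zeros: affine points = {(0, 7), (0, 10), (2, 8), (2, 9), (5, 0), (5, 6), (6, 0), (6, 6), (9, 8), (9, 9)}.
Total count |C(F_11)_aff| = 10.


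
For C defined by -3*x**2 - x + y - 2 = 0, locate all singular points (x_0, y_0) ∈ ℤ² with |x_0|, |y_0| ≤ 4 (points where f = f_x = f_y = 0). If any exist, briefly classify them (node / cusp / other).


No singular points in the scanned grid; C is smooth there.

Compute partial derivatives:
  f_x = -6*x - 1.
  f_y = 1.
f_y = 1 is a nonzero constant, so f_y never vanishes: no point (x, y) can satisfy f = f_x = f_y = 0. In particular no (x, y) ∈ {−4, ..., 4}² is singular; the curve is smooth.


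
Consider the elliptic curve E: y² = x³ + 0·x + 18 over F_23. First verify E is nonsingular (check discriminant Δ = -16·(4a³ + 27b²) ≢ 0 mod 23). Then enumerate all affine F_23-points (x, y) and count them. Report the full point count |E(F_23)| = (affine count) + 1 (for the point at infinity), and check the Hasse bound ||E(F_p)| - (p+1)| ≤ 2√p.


Affine points = {(0, 8), (0, 15), (2, 7), (2, 16), (4, 6), (4, 17), (6, 2), (6, 21), (7, 4), (7, 19), (8, 1), (8, 22), (10, 11), (10, 12), (14, 5), (14, 18), (15, 9), (15, 14), (17, 3), (17, 20), (18, 10), (18, 13), (19, 0)}; affine count = 23; |E(F_23)| = 24.

Discriminant check: Δ ∝ 4a³ + 27b² = 4·0³ + 27·18² = 4·0 + 27·324 ≡ 8 (mod 23). Nonzero ⇒ E is nonsingular.
For each x ∈ F_23, compute rhs = x³ + 0·x + 18 mod 23, then count y ∈ F_23 with y² ≡ rhs.
  x = 0: rhs = 18, matching y values: 8, 15 (2 points).
  x = 1: rhs = 19, matching y values: none (0 points).
  x = 2: rhs = 3, matching y values: 7, 16 (2 points).
  x = 3: rhs = 22, matching y values: none (0 points).
  x = 4: rhs = 13, matching y values: 6, 17 (2 points).
  x = 5: rhs = 5, matching y values: none (0 points).
  x = 6: rhs = 4, matching y values: 2, 21 (2 points).
  x = 7: rhs = 16, matching y values: 4, 19 (2 points).
  x = 8: rhs = 1, matching y values: 1, 22 (2 points).
  x = 9: rhs = 11, matching y values: none (0 points).
  x = 10: rhs = 6, matching y values: 11, 12 (2 points).
  x = 11: rhs = 15, matching y values: none (0 points).
  x = 12: rhs = 21, matching y values: none (0 points).
  x = 13: rhs = 7, matching y values: none (0 points).
  x = 14: rhs = 2, matching y values: 5, 18 (2 points).
  x = 15: rhs = 12, matching y values: 9, 14 (2 points).
  x = 16: rhs = 20, matching y values: none (0 points).
  x = 17: rhs = 9, matching y values: 3, 20 (2 points).
  x = 18: rhs = 8, matching y values: 10, 13 (2 points).
  x = 19: rhs = 0, matching y values: 0 (1 points).
  x = 20: rhs = 14, matching y values: none (0 points).
  x = 21: rhs = 10, matching y values: none (0 points).
  x = 22: rhs = 17, matching y values: none (0 points).
Total affine count: 23.
Full point count |E(F_23)| = 23 + 1 = 24.
Hasse bound: |24 − (23+1)| = |0| = 0 ≤ 2√23 ≈ 9.5917 ✓.


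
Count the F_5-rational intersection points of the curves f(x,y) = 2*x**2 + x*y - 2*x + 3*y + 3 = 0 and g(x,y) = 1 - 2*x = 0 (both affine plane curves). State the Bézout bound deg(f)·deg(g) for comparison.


Common zeros: {(3, 0)}; count = 1; Bézout bound = 2.

deg(f) = 2, deg(g) = 1, so Bézout bound = 2.
Scan x ∈ F_5. For each x, list the y ∈ F_5 with f(x, y) ≡ 0 and those with g(x, y) ≡ 0 (mod 5); the common zeros in that column are the intersection.
  x = 0: f ≡ 0 at y ∈ {4}; g ≡ 0 at y ∈ ∅; common: ∅.
  x = 1: f ≡ 0 at y ∈ {3}; g ≡ 0 at y ∈ ∅; common: ∅.
  x = 2: f ≡ 0 at y ∈ ∅; g ≡ 0 at y ∈ ∅; common: ∅.
  x = 3: f ≡ 0 at y ∈ {0}; g ≡ 0 at y ∈ {0, 1, 2, 3, 4}; common: {0}.
  x = 4: f ≡ 0 at y ∈ {4}; g ≡ 0 at y ∈ ∅; common: ∅.
Collecting: common zeros = {(3, 0)}, so the count is 1.
Comparison with the Bézout bound: 1 ≤ 2 = deg(f)·deg(g), as expected for curves with no common component (the affine F_5-count falls short of the bound because intersections may lie at infinity, over extension fields, or carry multiplicity).


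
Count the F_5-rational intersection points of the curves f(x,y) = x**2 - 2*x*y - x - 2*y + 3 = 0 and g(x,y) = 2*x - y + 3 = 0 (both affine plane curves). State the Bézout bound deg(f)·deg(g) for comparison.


Common zeros: {(4, 1)}; count = 1; Bézout bound = 2.

deg(f) = 2, deg(g) = 1, so Bézout bound = 2.
Scan x ∈ F_5. For each x, list the y ∈ F_5 with f(x, y) ≡ 0 and those with g(x, y) ≡ 0 (mod 5); the common zeros in that column are the intersection.
  x = 0: f ≡ 0 at y ∈ {4}; g ≡ 0 at y ∈ {3}; common: ∅.
  x = 1: f ≡ 0 at y ∈ {2}; g ≡ 0 at y ∈ {0}; common: ∅.
  x = 2: f ≡ 0 at y ∈ {0}; g ≡ 0 at y ∈ {2}; common: ∅.
  x = 3: f ≡ 0 at y ∈ {3}; g ≡ 0 at y ∈ {4}; common: ∅.
  x = 4: f ≡ 0 at y ∈ {0, 1, 2, 3, 4}; g ≡ 0 at y ∈ {1}; common: {1}.
Collecting: common zeros = {(4, 1)}, so the count is 1.
Comparison with the Bézout bound: 1 ≤ 2 = deg(f)·deg(g), as expected for curves with no common component (the affine F_5-count falls short of the bound because intersections may lie at infinity, over extension fields, or carry multiplicity).


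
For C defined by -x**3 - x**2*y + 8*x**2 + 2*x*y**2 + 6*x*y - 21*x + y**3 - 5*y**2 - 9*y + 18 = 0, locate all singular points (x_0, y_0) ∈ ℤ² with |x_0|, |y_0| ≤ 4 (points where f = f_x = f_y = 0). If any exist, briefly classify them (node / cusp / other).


Singular points: {(3, 0)}; classification: node.

Compute partial derivatives:
  f_x = -3*x**2 - 2*x*y + 16*x + 2*y**2 + 6*y - 21.
  f_y = -x**2 + 4*x*y + 6*x + 3*y**2 - 10*y - 9.
Scan x_0 ∈ {−4, ..., 4}. For each x_0, f_y(x_0, y) is a polynomial in y; find its integer roots y ∈ {−4, ..., 4}, then test f_x and f at those candidates.
  x = -4: f_y(-4, y) = 3*y**2 - 26*y - 49; no integer root y with |y| ≤ 4.
  x = -3: f_y(-3, y) = 3*y**2 - 22*y - 36; no integer root y with |y| ≤ 4.
  x = -2: f_y(-2, y) = 3*y**2 - 18*y - 25; no integer root y with |y| ≤ 4.
  x = -1: f_y(-1, y) = 3*y**2 - 14*y - 16; no integer root y with |y| ≤ 4.
  x = 0: f_y(0, y) = 3*y**2 - 10*y - 9; no integer root y with |y| ≤ 4.
  x = 1: f_y(1, y) = 3*y**2 - 6*y - 4; no integer root y with |y| ≤ 4.
  x = 2: f_y(2, y) = 3*y**2 - 2*y - 1; vanishes at y ∈ {1}. (2, 1): f_x = 3 ≠ 0.
  x = 3: f_y(3, y) = 3*y**2 + 2*y; vanishes at y ∈ {0}. (3, 0): f_x = 0, f = 0 — SINGULAR.
  x = 4: f_y(4, y) = 3*y**2 + 6*y - 1; no integer root y with |y| ≤ 4.
Only singular point on the grid: (3, 0).
Classify: substitute x = 3 + u, y = 0 + v and expand: f = -u**3 - u**2*v - u**2 + 2*u*v**2 + v**3 + v**2.
No constant or linear terms (consistent with a singular point). Quadratic part: -u**2 + v**2. Cubic part: -u**3 - u**2*v + 2*u*v**2 + v**3.
The quadratic part v**2 - u**2 = (v − u)(v + u) splits into two distinct linear factors, so there are two distinct tangent lines y − 0 = ±(x − 3) — this is a node (ordinary double point).
Classification: node.


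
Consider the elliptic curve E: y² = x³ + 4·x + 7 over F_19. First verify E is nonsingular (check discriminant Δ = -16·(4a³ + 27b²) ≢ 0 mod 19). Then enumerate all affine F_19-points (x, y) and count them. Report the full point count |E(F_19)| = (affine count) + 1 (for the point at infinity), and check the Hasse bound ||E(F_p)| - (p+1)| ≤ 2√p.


Affine points = {(0, 8), (0, 11), (2, 2), (2, 17), (4, 7), (4, 12), (5, 0), (6, 0), (7, 6), (7, 13), (8, 0), (12, 4), (12, 15), (16, 5), (16, 14)}; affine count = 15; |E(F_19)| = 16.

Discriminant check: Δ ∝ 4a³ + 27b² = 4·4³ + 27·7² = 4·64 + 27·49 ≡ 2 (mod 19). Nonzero ⇒ E is nonsingular.
For each x ∈ F_19, compute rhs = x³ + 4·x + 7 mod 19, then count y ∈ F_19 with y² ≡ rhs.
  x = 0: rhs = 7, matching y values: 8, 11 (2 points).
  x = 1: rhs = 12, matching y values: none (0 points).
  x = 2: rhs = 4, matching y values: 2, 17 (2 points).
  x = 3: rhs = 8, matching y values: none (0 points).
  x = 4: rhs = 11, matching y values: 7, 12 (2 points).
  x = 5: rhs = 0, matching y values: 0 (1 points).
  x = 6: rhs = 0, matching y values: 0 (1 points).
  x = 7: rhs = 17, matching y values: 6, 13 (2 points).
  x = 8: rhs = 0, matching y values: 0 (1 points).
  x = 9: rhs = 12, matching y values: none (0 points).
  x = 10: rhs = 2, matching y values: none (0 points).
  x = 11: rhs = 14, matching y values: none (0 points).
  x = 12: rhs = 16, matching y values: 4, 15 (2 points).
  x = 13: rhs = 14, matching y values: none (0 points).
  x = 14: rhs = 14, matching y values: none (0 points).
  x = 15: rhs = 3, matching y values: none (0 points).
  x = 16: rhs = 6, matching y values: 5, 14 (2 points).
  x = 17: rhs = 10, matching y values: none (0 points).
  x = 18: rhs = 2, matching y values: none (0 points).
Total affine count: 15.
Full point count |E(F_19)| = 15 + 1 = 16.
Hasse bound: |16 − (19+1)| = |-4| = 4 ≤ 2√19 ≈ 8.7178 ✓.


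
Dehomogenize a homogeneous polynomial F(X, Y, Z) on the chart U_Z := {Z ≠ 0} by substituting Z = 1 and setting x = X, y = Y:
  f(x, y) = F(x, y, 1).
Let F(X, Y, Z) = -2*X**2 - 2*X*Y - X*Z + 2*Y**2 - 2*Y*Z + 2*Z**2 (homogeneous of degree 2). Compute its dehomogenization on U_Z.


f(x, y) = -2*x**2 - 2*x*y - x + 2*y**2 - 2*y + 2

On U_Z we set Z = 1. Each monomial c·X^i·Y^j·Z^k in F becomes c·x^i·y^j·1^k = c·x^i·y^j.
Substituting Z = 1: F(X, Y, 1) = -2*x**2 - 2*x*y - x + 2*y**2 - 2*y + 2.
Note: deg(f) ≤ deg(F) = 2; strict inequality happens when F is divisible by Z (lost terms).


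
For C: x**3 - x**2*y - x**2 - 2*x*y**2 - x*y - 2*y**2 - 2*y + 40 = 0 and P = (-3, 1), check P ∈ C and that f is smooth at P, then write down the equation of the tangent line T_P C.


Tangent line at P: 36*x + 108 = 0.

Step 1: f(-3, 1) = 0, so P lies on C.
Step 2: partial derivatives
  f_x(x, y) = 3*x**2 - 2*x*y - 2*x - 2*y**2 - y, f_y(x, y) = -x**2 - 4*x*y - x - 4*y - 2.
  f_x(P) = 36, f_y(P) = 0 (gradient nonzero, so P is smooth).
Step 3: tangent line at P: 36·(x − -3) + 0·(y − 1) = 0.
Expanding: 36*x + 108 = 0.


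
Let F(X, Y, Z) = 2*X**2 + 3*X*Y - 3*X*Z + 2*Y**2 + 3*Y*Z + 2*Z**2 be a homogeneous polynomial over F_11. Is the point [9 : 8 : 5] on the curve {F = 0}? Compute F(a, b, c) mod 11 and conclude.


F(9,8,5) ≡ 2 (mod 11); P is NOT on the curve.

Evaluate F(9, 8, 5) term-by-term (mod 11).
  2*X**2 ↦ 2·81·1·1 = 162
  3*X*Y ↦ 3·9·8·1 = 216
  -3*X*Z ↦ -3·9·1·5 = -135
  2*Y**2 ↦ 2·1·64·1 = 128
  3*Y*Z ↦ 3·1·8·5 = 120
  2*Z**2 ↦ 2·1·1·25 = 50
Sum: F(9, 8, 5) = (162) + (216) + (-135) + (128) + (120) + (50) = 541.
Reducing mod 11: 541 ≡ 2 (mod 11).
Since F(a, b, c) ≡ 2 ≠ 0 (mod 11), P does NOT lie on the curve.


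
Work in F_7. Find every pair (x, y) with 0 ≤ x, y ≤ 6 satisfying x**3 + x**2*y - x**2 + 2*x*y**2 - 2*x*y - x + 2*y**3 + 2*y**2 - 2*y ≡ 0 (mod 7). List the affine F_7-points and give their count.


Affine F_7-points: {(0, 0), (2, 5), (4, 2), (4, 5), (6, 3)}; count = 5.

For each of the 49 pairs (x, y) ∈ F_7², evaluate f(x, y) mod 7. Record the zeros.
  x = 0: [0↦0, 1↦2, 2↦6, 3↦3, 4↦5, 5↦3, 6↦2]  zeros at y ∈ {0}
  x = 1: [0↦6, 1↦2, 2↦4, 3↦3, 4↦4, 5↦5, 6↦4]  zeros at y ∈ ∅
  x = 2: [0↦2, 1↦1, 2↦3, 3↦6, 4↦1, 5↦0, 6↦1]  zeros at y ∈ {5}
  x = 3: [0↦1, 1↦5, 2↦2, 3↦4, 4↦2, 5↦1, 6↦6]  zeros at y ∈ ∅
  x = 4: [0↦2, 1↦6, 2↦0, 3↦3, 4↦6, 5↦0, 6↦4]  zeros at y ∈ {2, 5}
  x = 5: [0↦4, 1↦3, 2↦3, 3↦2, 4↦5, 5↦3, 6↦1]  zeros at y ∈ ∅
  x = 6: [0↦6, 1↦2, 2↦3, 3↦0, 4↦5, 5↦2, 6↦3]  zeros at y ∈ {3}
Collecting zeros: affine points = {(0, 0), (2, 5), (4, 2), (4, 5), (6, 3)}.
Total count |C(F_7)_aff| = 5.


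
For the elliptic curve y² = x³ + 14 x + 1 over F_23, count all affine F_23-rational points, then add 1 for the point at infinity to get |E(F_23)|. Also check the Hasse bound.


Affine points = {(0, 1), (0, 22), (1, 4), (1, 19), (3, 1), (3, 22), (4, 11), (4, 12), (5, 9), (5, 14), (6, 5), (6, 18), (8, 2), (8, 21), (17, 0), (18, 6), (18, 17), (20, 1), (20, 22), (22, 3), (22, 20)}; affine count = 21; |E(F_23)| = 22.

Discriminant check: Δ ∝ 4a³ + 27b² = 4·14³ + 27·1² = 4·2744 + 27·1 ≡ 9 (mod 23). Nonzero ⇒ E is nonsingular.
For each x ∈ F_23, compute rhs = x³ + 14·x + 1 mod 23, then count y ∈ F_23 with y² ≡ rhs.
  x = 0: rhs = 1, matching y values: 1, 22 (2 points).
  x = 1: rhs = 16, matching y values: 4, 19 (2 points).
  x = 2: rhs = 14, matching y values: none (0 points).
  x = 3: rhs = 1, matching y values: 1, 22 (2 points).
  x = 4: rhs = 6, matching y values: 11, 12 (2 points).
  x = 5: rhs = 12, matching y values: 9, 14 (2 points).
  x = 6: rhs = 2, matching y values: 5, 18 (2 points).
  x = 7: rhs = 5, matching y values: none (0 points).
  x = 8: rhs = 4, matching y values: 2, 21 (2 points).
  x = 9: rhs = 5, matching y values: none (0 points).
  x = 10: rhs = 14, matching y values: none (0 points).
  x = 11: rhs = 14, matching y values: none (0 points).
  x = 12: rhs = 11, matching y values: none (0 points).
  x = 13: rhs = 11, matching y values: none (0 points).
  x = 14: rhs = 20, matching y values: none (0 points).
  x = 15: rhs = 21, matching y values: none (0 points).
  x = 16: rhs = 20, matching y values: none (0 points).
  x = 17: rhs = 0, matching y values: 0 (1 points).
  x = 18: rhs = 13, matching y values: 6, 17 (2 points).
  x = 19: rhs = 19, matching y values: none (0 points).
  x = 20: rhs = 1, matching y values: 1, 22 (2 points).
  x = 21: rhs = 11, matching y values: none (0 points).
  x = 22: rhs = 9, matching y values: 3, 20 (2 points).
Total affine count: 21.
Full point count |E(F_23)| = 21 + 1 = 22.
Hasse bound: |22 − (23+1)| = |-2| = 2 ≤ 2√23 ≈ 9.5917 ✓.


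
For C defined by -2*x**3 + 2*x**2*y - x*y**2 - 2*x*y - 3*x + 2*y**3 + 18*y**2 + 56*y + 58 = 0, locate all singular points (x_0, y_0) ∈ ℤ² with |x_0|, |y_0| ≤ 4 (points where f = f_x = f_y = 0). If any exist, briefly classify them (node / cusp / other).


Singular points: {(-1, -3)}; classification: cusp.

Compute partial derivatives:
  f_x = -6*x**2 + 4*x*y - y**2 - 2*y - 3.
  f_y = 2*x**2 - 2*x*y - 2*x + 6*y**2 + 36*y + 56.
Scan x_0 ∈ {−4, ..., 4}. For each x_0, f_y(x_0, y) is a polynomial in y; find its integer roots y ∈ {−4, ..., 4}, then test f_x and f at those candidates.
  x = -4: f_y(-4, y) = 6*y**2 + 44*y + 96; no integer root y with |y| ≤ 4.
  x = -3: f_y(-3, y) = 6*y**2 + 42*y + 80; no integer root y with |y| ≤ 4.
  x = -2: f_y(-2, y) = 6*y**2 + 40*y + 68; no integer root y with |y| ≤ 4.
  x = -1: f_y(-1, y) = 6*y**2 + 38*y + 60; vanishes at y ∈ {-3}. (-1, -3): f_x = 0, f = 0 — SINGULAR.
  x = 0: f_y(0, y) = 6*y**2 + 36*y + 56; no integer root y with |y| ≤ 4.
  x = 1: f_y(1, y) = 6*y**2 + 34*y + 56; no integer root y with |y| ≤ 4.
  x = 2: f_y(2, y) = 6*y**2 + 32*y + 60; no integer root y with |y| ≤ 4.
  x = 3: f_y(3, y) = 6*y**2 + 30*y + 68; no integer root y with |y| ≤ 4.
  x = 4: f_y(4, y) = 6*y**2 + 28*y + 80; no integer root y with |y| ≤ 4.
Only singular point on the grid: (-1, -3).
Classify: substitute x = -1 + u, y = -3 + v and expand: f = -2*u**3 + 2*u**2*v - u*v**2 + 2*v**3 + v**2.
No constant or linear terms (consistent with a singular point). Quadratic part: v**2. Cubic part: -2*u**3 + 2*u**2*v - u*v**2 + 2*v**3.
The quadratic part v**2 is a perfect square, so there is a single (double) tangent line v = 0, i.e. y = -3. Restricting the cubic part to that line (v = 0) leaves -2*u**3 ≠ 0, so f is not divisible by v and the branch is v² ≈ 2*u**3 to lowest order — this is a cusp.
Classification: cusp.


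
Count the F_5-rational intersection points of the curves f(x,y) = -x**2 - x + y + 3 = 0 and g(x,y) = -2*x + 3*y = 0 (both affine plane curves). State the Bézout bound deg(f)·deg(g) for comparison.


Common zeros: {(1, 4), (2, 3)}; count = 2; Bézout bound = 2.

deg(f) = 2, deg(g) = 1, so Bézout bound = 2.
Scan x ∈ F_5. For each x, list the y ∈ F_5 with f(x, y) ≡ 0 and those with g(x, y) ≡ 0 (mod 5); the common zeros in that column are the intersection.
  x = 0: f ≡ 0 at y ∈ {2}; g ≡ 0 at y ∈ {0}; common: ∅.
  x = 1: f ≡ 0 at y ∈ {4}; g ≡ 0 at y ∈ {4}; common: {4}.
  x = 2: f ≡ 0 at y ∈ {3}; g ≡ 0 at y ∈ {3}; common: {3}.
  x = 3: f ≡ 0 at y ∈ {4}; g ≡ 0 at y ∈ {2}; common: ∅.
  x = 4: f ≡ 0 at y ∈ {2}; g ≡ 0 at y ∈ {1}; common: ∅.
Collecting: common zeros = {(1, 4), (2, 3)}, so the count is 2.
Comparison with the Bézout bound: 2 ≤ 2 = deg(f)·deg(g), as expected for curves with no common component (the bound is attained).


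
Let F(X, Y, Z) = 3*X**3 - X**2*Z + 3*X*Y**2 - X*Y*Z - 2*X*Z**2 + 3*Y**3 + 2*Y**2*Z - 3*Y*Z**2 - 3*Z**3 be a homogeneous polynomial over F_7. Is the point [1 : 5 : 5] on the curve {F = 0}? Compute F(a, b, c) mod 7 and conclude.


F(1,5,5) ≡ 6 (mod 7); P is NOT on the curve.

Evaluate F(1, 5, 5) term-by-term (mod 7).
  3*X**3 ↦ 3·1·1·1 = 3
  -X**2*Z ↦ -1·1·1·5 = -5
  3*X*Y**2 ↦ 3·1·25·1 = 75
  -X*Y*Z ↦ -1·1·5·5 = -25
  -2*X*Z**2 ↦ -2·1·1·25 = -50
  3*Y**3 ↦ 3·1·125·1 = 375
  2*Y**2*Z ↦ 2·1·25·5 = 250
  -3*Y*Z**2 ↦ -3·1·5·25 = -375
  -3*Z**3 ↦ -3·1·1·125 = -375
Sum: F(1, 5, 5) = (3) + (-5) + (75) + (-25) + (-50) + (375) + (250) + (-375) + (-375) = -127.
Reducing mod 7: -127 ≡ 6 (mod 7).
Since F(a, b, c) ≡ 6 ≠ 0 (mod 7), P does NOT lie on the curve.


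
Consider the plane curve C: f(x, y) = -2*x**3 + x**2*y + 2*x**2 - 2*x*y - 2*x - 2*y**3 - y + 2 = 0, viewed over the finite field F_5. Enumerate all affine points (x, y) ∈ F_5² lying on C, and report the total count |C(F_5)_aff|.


Affine F_5-points: {(0, 3), (0, 4), (1, 0), (1, 2), (1, 3), (2, 0), (3, 0), (3, 1), (3, 4), (4, 3)}; count = 10.

For each of the 25 pairs (x, y) ∈ F_5², evaluate f(x, y) mod 5. Record the zeros.
  x = 0: [0↦2, 1↦4, 2↦4, 3↦0, 4↦0]  zeros at y ∈ {3, 4}
  x = 1: [0↦0, 1↦1, 2↦0, 3↦0, 4↦4]  zeros at y ∈ {0, 2, 3}
  x = 2: [0↦0, 1↦2, 2↦2, 3↦3, 4↦3]  zeros at y ∈ {0}
  x = 3: [0↦0, 1↦0, 2↦3, 3↦2, 4↦0]  zeros at y ∈ {0, 1, 4}
  x = 4: [0↦3, 1↦3, 2↦1, 3↦0, 4↦3]  zeros at y ∈ {3}
Collecting zeros: affine points = {(0, 3), (0, 4), (1, 0), (1, 2), (1, 3), (2, 0), (3, 0), (3, 1), (3, 4), (4, 3)}.
Total count |C(F_5)_aff| = 10.


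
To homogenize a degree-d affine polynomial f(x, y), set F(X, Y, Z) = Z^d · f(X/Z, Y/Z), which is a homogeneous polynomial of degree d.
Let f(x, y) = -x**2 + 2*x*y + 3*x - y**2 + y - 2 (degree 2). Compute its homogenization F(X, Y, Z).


F(X, Y, Z) = -X**2 + 2*X*Y + 3*X*Z - Y**2 + Y*Z - 2*Z**2

deg(f) = 2.
Substitute x = X/Z, y = Y/Z into f, then multiply by Z^2.
  monomial -1·x^2·y^0 ↦ -1·X^2·Y^0·Z^0.
  monomial 2·x^1·y^1 ↦ 2·X^1·Y^1·Z^0.
  monomial 3·x^1·y^0 ↦ 3·X^1·Y^0·Z^1.
  monomial -1·x^0·y^2 ↦ -1·X^0·Y^2·Z^0.
  monomial 1·x^0·y^1 ↦ 1·X^0·Y^1·Z^1.
  monomial -2·x^0·y^0 ↦ -2·X^0·Y^0·Z^2.
Collecting: F(X, Y, Z) = -X**2 + 2*X*Y + 3*X*Z - Y**2 + Y*Z - 2*Z**2.
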